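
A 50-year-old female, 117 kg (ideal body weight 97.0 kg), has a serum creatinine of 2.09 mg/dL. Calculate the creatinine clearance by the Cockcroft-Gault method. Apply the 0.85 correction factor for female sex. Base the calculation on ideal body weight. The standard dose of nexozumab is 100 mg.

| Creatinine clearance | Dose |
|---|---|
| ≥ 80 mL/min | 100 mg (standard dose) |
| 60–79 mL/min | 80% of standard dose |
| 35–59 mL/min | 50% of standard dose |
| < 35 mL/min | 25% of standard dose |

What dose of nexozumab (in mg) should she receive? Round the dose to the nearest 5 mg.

CrCl = (140 − 50) × 97 / (72 × 2.09) × 0.85 = 8730.0 / 150.48 × 0.85 ≈ 49.3 mL/min
CrCl ≈ 49 mL/min → bracket 35–59 mL/min.
50% of 100 mg = 50 mg

50 mg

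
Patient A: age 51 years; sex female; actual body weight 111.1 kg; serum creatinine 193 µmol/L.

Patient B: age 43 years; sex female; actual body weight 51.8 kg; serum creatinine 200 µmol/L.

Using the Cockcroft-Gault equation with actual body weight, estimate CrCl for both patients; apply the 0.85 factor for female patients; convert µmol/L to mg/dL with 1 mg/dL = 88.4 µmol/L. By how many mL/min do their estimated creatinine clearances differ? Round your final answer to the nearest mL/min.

Patient A: SCr = 193 / 88.4 = 2.183 mg/dL
Patient A: CrCl = (140 − 51) × 111.1 / (72 × 2.183) × 0.85 = 9887.9 / 157.18 × 0.85 ≈ 53.5 mL/min
Patient B: SCr = 200 / 88.4 = 2.262 mg/dL
Patient B: CrCl = (140 − 43) × 51.8 / (72 × 2.262) × 0.85 = 5024.6 / 162.86 × 0.85 ≈ 26.2 mL/min
|53.5 − 26.2| = 27.3 mL/min

27 mL/min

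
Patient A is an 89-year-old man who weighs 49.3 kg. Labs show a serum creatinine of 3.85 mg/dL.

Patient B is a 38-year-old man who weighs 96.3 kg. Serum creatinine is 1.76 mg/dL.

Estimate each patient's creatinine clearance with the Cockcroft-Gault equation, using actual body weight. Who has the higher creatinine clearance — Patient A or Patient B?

Patient A: CrCl = (140 − 89) × 49.3 / (72 × 3.85) = 2514.3 / 277.20 ≈ 9.1 mL/min
Patient B: CrCl = (140 − 38) × 96.3 / (72 × 1.76) = 9822.6 / 126.72 ≈ 77.5 mL/min
9.1 vs 77.5 mL/min → Patient B is higher.

Patient B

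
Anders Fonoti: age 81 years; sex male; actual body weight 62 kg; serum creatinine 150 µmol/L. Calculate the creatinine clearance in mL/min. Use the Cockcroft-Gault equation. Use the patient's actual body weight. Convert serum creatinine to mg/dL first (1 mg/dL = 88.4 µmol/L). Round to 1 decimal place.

29.9 mL/min

SCr = 150 / 88.4 = 1.697 mg/dL
CrCl = (140 − 81) × 62 / (72 × 1.697) = 3658.0 / 122.18 ≈ 29.9 mL/min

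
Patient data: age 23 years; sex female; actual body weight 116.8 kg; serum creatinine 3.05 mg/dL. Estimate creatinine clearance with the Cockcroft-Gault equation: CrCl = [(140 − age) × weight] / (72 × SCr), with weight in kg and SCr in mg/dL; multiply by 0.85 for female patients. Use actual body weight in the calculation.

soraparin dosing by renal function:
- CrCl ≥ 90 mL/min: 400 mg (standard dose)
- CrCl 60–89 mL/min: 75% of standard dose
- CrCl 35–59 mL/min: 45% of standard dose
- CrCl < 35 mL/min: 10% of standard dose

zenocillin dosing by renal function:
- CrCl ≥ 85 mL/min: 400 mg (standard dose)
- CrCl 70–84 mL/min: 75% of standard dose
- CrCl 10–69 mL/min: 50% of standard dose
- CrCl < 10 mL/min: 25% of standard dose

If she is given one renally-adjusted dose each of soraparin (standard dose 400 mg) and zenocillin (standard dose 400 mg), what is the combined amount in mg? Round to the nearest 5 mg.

380 mg

CrCl = (140 − 23) × 116.8 / (72 × 3.05) × 0.85 = 13665.6 / 219.60 × 0.85 ≈ 52.9 mL/min
CrCl ≈ 53 mL/min.
soraparin: 35–59 mL/min → 45% of 400 mg = 180 mg.
zenocillin: 10–69 mL/min → 50% of 400 mg = 200 mg.
Total = 180 + 200 = 380 mg.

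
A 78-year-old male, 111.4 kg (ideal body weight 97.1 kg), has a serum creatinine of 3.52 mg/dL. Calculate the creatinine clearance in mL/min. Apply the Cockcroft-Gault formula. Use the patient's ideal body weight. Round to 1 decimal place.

23.8 mL/min

CrCl = (140 − 78) × 97.1 / (72 × 3.52) = 6020.2 / 253.44 ≈ 23.8 mL/min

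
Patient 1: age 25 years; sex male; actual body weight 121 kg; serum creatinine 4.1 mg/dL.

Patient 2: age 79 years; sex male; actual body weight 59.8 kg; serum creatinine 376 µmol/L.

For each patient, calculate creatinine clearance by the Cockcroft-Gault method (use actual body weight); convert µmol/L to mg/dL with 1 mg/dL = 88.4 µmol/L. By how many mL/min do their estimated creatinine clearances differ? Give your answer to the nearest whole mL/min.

35 mL/min

Patient 1: CrCl = (140 − 25) × 121 / (72 × 4.1) = 13915.0 / 295.20 ≈ 47.1 mL/min
Patient 2: SCr = 376 / 88.4 = 4.253 mg/dL
Patient 2: CrCl = (140 − 79) × 59.8 / (72 × 4.253) = 3647.8 / 306.22 ≈ 11.9 mL/min
|47.1 − 11.9| = 35.2 mL/min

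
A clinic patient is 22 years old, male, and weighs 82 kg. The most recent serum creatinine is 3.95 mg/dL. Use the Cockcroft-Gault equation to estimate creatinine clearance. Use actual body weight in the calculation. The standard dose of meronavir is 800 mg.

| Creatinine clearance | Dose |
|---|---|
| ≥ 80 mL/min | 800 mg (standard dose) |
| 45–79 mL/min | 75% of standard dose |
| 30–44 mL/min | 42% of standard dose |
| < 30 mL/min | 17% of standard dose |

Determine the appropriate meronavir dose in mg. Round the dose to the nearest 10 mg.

340 mg

CrCl = (140 − 22) × 82 / (72 × 3.95) = 9676.0 / 284.40 ≈ 34.0 mL/min
CrCl ≈ 34 mL/min → bracket 30–44 mL/min.
42% of 800 mg = 336 mg → 340 mg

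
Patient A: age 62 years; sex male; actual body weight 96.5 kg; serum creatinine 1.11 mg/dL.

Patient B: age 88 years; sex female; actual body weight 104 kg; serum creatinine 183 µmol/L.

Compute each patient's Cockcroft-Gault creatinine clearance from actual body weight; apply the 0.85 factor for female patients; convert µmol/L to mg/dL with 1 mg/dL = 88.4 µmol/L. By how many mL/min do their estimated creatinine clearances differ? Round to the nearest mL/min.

Patient A: CrCl = (140 − 62) × 96.5 / (72 × 1.11) = 7527.0 / 79.92 ≈ 94.2 mL/min
Patient B: SCr = 183 / 88.4 = 2.07 mg/dL
Patient B: CrCl = (140 − 88) × 104 / (72 × 2.07) × 0.85 = 5408.0 / 149.04 × 0.85 ≈ 30.8 mL/min
|94.2 − 30.8| = 63.4 mL/min

63 mL/min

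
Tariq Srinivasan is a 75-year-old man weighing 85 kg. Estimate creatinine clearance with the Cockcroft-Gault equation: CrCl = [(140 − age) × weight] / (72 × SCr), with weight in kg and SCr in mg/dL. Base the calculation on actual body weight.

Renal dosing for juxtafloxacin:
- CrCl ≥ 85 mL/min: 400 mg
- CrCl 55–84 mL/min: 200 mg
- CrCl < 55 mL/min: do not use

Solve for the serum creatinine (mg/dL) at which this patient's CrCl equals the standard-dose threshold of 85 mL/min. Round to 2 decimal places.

0.90 mg/dL

Standard dose requires CrCl ≥ 85 mL/min.
Set (140 − 75) × 85 / (72 × SCr) = 85
SCr = (140 − 75) × 85 / (72 × 85) = 0.903 mg/dL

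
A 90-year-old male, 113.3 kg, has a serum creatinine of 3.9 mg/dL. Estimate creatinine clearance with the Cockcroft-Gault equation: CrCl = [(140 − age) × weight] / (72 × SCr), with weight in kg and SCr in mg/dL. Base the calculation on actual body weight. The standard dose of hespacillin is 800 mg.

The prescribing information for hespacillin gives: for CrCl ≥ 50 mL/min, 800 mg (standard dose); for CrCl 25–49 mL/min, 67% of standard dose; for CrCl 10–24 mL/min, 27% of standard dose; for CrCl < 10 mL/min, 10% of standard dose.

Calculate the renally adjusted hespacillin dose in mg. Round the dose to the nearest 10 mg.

220 mg

CrCl = (140 − 90) × 113.3 / (72 × 3.9) = 5665.0 / 280.80 ≈ 20.2 mL/min
CrCl ≈ 20 mL/min → bracket 10–24 mL/min.
27% of 800 mg = 216 mg → 220 mg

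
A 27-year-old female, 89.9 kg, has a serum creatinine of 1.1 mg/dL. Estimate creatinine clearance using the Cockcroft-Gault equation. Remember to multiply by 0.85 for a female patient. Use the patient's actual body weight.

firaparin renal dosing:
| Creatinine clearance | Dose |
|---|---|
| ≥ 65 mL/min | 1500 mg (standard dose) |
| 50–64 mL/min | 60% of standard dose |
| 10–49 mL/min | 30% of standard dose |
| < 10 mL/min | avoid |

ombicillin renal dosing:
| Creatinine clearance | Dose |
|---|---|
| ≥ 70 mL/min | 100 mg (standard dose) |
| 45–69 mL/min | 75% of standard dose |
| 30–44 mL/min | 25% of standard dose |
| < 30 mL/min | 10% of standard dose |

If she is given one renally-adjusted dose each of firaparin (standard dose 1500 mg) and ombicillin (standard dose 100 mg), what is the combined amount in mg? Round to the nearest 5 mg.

1600 mg

CrCl = (140 − 27) × 89.9 / (72 × 1.1) × 0.85 = 10158.7 / 79.20 × 0.85 ≈ 109.0 mL/min
CrCl ≈ 109 mL/min.
firaparin: ≥ 65 mL/min → 100% of 1500 mg = 1500 mg.
ombicillin: ≥ 70 mL/min → 100% of 100 mg = 100 mg.
Total = 1500 + 100 = 1600 mg.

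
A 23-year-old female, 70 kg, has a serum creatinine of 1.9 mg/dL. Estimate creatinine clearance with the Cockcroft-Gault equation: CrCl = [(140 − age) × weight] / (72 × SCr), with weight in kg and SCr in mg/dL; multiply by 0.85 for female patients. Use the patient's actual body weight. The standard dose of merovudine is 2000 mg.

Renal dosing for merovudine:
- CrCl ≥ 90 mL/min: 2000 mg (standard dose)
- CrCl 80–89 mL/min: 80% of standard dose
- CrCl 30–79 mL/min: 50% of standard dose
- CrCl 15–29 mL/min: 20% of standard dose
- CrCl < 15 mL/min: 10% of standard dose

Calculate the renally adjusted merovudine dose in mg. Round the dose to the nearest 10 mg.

1000 mg

CrCl = (140 − 23) × 70 / (72 × 1.9) × 0.85 = 8190.0 / 136.80 × 0.85 ≈ 50.9 mL/min
CrCl ≈ 51 mL/min → bracket 30–79 mL/min.
50% of 2000 mg = 1000 mg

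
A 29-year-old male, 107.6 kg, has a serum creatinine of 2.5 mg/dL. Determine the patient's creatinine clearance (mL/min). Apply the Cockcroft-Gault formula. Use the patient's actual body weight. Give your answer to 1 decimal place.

CrCl = (140 − 29) × 107.6 / (72 × 2.5) = 11943.6 / 180.00 ≈ 66.4 mL/min

66.4 mL/min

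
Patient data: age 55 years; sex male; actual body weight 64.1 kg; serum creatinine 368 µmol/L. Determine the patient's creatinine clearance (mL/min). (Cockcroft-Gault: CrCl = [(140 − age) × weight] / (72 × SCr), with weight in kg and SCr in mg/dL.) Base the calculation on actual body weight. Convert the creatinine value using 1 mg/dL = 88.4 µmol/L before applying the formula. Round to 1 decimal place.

SCr = 368 / 88.4 = 4.163 mg/dL
CrCl = (140 − 55) × 64.1 / (72 × 4.163) = 5448.5 / 299.74 ≈ 18.2 mL/min

18.2 mL/min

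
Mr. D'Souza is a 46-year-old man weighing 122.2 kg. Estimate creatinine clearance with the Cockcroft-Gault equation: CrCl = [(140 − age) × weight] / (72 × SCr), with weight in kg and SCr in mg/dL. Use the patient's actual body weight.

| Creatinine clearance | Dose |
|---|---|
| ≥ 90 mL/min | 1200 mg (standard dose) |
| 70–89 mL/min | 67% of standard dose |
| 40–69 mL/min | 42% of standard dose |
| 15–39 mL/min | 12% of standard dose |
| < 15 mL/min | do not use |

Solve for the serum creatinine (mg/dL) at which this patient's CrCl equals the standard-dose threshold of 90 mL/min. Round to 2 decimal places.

1.77 mg/dL

Standard dose requires CrCl ≥ 90 mL/min.
Set (140 − 46) × 122.2 / (72 × SCr) = 90
SCr = (140 − 46) × 122.2 / (72 × 90) = 1.773 mg/dL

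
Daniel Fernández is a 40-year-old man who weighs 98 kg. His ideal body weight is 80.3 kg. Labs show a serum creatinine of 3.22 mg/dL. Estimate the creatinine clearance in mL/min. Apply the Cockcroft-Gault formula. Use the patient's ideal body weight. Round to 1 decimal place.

34.6 mL/min

CrCl = (140 − 40) × 80.3 / (72 × 3.22) = 8030.0 / 231.84 ≈ 34.6 mL/min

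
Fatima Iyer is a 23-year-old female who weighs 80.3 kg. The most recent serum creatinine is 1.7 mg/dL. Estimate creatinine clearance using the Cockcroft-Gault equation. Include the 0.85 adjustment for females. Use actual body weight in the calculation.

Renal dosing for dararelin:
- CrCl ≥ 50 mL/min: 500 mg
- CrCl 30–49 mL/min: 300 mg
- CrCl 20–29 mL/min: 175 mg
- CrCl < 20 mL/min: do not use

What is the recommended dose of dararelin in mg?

500 mg

CrCl = (140 − 23) × 80.3 / (72 × 1.7) × 0.85 = 9395.1 / 122.40 × 0.85 ≈ 65.2 mL/min
CrCl ≈ 65 mL/min → bracket ≥ 50 mL/min.
Dose for this bracket: 500 mg.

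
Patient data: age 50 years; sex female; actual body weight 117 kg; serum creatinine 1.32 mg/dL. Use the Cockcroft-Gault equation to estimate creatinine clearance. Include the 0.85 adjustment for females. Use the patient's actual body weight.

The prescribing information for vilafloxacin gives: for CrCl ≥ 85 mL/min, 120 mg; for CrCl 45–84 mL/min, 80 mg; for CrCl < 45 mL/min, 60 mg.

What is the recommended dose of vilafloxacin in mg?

CrCl = (140 − 50) × 117 / (72 × 1.32) × 0.85 = 10530.0 / 95.04 × 0.85 ≈ 94.2 mL/min
CrCl ≈ 94 mL/min → bracket ≥ 85 mL/min.
Dose for this bracket: 120 mg.

120 mg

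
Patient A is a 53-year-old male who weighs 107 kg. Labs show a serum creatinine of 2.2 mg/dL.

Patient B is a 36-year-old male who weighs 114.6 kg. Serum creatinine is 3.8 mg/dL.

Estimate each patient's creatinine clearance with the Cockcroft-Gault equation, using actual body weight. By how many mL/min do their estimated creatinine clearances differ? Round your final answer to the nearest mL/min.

Patient A: CrCl = (140 − 53) × 107 / (72 × 2.2) = 9309.0 / 158.40 ≈ 58.8 mL/min
Patient B: CrCl = (140 − 36) × 114.6 / (72 × 3.8) = 11918.4 / 273.60 ≈ 43.6 mL/min
|58.8 − 43.6| = 15.2 mL/min

15 mL/min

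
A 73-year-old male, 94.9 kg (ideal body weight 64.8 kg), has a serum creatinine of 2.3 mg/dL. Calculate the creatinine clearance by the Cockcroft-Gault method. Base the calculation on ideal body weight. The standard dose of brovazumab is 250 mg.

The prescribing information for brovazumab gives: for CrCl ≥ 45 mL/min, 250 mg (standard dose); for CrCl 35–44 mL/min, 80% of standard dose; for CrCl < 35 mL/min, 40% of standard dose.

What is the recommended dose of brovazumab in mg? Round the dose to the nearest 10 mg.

100 mg

CrCl = (140 − 73) × 64.8 / (72 × 2.3) = 4341.6 / 165.60 ≈ 26.2 mL/min
CrCl ≈ 26 mL/min → bracket < 35 mL/min.
40% of 250 mg = 100 mg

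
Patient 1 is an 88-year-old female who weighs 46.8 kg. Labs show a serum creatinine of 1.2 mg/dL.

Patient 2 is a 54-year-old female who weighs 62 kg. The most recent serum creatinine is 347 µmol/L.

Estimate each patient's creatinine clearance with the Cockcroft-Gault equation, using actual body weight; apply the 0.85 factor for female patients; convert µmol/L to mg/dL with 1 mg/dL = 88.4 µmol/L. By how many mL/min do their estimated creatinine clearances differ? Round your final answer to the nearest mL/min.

8 mL/min

Patient 1: CrCl = (140 − 88) × 46.8 / (72 × 1.2) × 0.85 = 2433.6 / 86.40 × 0.85 ≈ 23.9 mL/min
Patient 2: SCr = 347 / 88.4 = 3.925 mg/dL
Patient 2: CrCl = (140 − 54) × 62 / (72 × 3.925) × 0.85 = 5332.0 / 282.60 × 0.85 ≈ 16.0 mL/min
|23.9 − 16.0| = 7.9 mL/min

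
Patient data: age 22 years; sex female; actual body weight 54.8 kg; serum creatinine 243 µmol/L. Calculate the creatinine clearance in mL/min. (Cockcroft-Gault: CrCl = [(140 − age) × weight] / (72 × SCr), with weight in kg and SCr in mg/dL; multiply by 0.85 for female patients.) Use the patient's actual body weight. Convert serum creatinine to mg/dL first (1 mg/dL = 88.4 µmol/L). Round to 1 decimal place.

SCr = 243 / 88.4 = 2.749 mg/dL
CrCl = (140 − 22) × 54.8 / (72 × 2.749) × 0.85 = 6466.4 / 197.93 × 0.85 ≈ 27.8 mL/min

27.8 mL/min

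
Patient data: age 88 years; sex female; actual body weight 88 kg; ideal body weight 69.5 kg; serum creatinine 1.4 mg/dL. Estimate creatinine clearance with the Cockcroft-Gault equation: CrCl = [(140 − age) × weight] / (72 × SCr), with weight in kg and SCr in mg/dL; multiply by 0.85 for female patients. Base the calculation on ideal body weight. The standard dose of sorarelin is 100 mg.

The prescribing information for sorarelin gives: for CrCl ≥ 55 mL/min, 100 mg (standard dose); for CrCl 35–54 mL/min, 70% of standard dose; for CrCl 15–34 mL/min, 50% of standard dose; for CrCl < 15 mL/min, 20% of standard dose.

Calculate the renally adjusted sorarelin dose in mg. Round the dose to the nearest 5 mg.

50 mg

CrCl = (140 − 88) × 69.5 / (72 × 1.4) × 0.85 = 3614.0 / 100.80 × 0.85 ≈ 30.5 mL/min
CrCl ≈ 30 mL/min → bracket 15–34 mL/min.
50% of 100 mg = 50 mg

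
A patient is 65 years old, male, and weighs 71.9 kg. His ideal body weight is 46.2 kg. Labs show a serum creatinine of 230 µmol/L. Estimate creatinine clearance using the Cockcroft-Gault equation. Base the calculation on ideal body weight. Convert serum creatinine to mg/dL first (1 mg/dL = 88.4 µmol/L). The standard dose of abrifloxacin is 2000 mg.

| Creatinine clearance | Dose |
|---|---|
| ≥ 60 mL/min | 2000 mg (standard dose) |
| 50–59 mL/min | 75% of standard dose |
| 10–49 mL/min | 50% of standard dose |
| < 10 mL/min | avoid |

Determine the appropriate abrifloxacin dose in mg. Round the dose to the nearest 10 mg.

SCr = 230 / 88.4 = 2.602 mg/dL
CrCl = (140 − 65) × 46.2 / (72 × 2.602) = 3465.0 / 187.34 ≈ 18.5 mL/min
CrCl ≈ 18 mL/min → bracket 10–49 mL/min.
50% of 2000 mg = 1000 mg

1000 mg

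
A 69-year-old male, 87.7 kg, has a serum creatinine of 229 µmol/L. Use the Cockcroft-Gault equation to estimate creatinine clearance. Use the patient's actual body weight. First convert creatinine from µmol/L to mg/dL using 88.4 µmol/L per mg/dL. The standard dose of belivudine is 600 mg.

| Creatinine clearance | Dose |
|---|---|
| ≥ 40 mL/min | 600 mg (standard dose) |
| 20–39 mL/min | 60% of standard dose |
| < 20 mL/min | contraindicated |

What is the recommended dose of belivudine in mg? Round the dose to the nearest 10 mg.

360 mg

SCr = 229 / 88.4 = 2.59 mg/dL
CrCl = (140 − 69) × 87.7 / (72 × 2.59) = 6226.7 / 186.48 ≈ 33.4 mL/min
CrCl ≈ 33 mL/min → bracket 20–39 mL/min.
60% of 600 mg = 360 mg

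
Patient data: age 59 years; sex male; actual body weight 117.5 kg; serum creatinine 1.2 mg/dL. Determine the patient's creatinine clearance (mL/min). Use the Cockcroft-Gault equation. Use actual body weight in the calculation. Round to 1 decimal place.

110.2 mL/min

CrCl = (140 − 59) × 117.5 / (72 × 1.2) = 9517.5 / 86.40 ≈ 110.2 mL/min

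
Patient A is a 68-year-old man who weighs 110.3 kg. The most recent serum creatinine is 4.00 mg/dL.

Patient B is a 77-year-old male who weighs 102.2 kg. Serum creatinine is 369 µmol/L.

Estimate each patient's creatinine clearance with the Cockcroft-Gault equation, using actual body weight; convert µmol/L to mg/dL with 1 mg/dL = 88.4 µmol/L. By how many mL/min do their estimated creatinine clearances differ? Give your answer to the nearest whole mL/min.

Patient A: CrCl = (140 − 68) × 110.3 / (72 × 4) = 7941.6 / 288.00 ≈ 27.6 mL/min
Patient B: SCr = 369 / 88.4 = 4.174 mg/dL
Patient B: CrCl = (140 − 77) × 102.2 / (72 × 4.174) = 6438.6 / 300.53 ≈ 21.4 mL/min
|27.6 − 21.4| = 6.2 mL/min

6 mL/min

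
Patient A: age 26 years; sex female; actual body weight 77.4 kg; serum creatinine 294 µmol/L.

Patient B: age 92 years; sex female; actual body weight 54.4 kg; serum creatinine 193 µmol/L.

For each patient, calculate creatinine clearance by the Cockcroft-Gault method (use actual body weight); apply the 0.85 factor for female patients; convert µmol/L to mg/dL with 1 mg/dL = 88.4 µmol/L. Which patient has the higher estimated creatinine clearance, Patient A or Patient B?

Patient A: SCr = 294 / 88.4 = 3.326 mg/dL
Patient A: CrCl = (140 − 26) × 77.4 / (72 × 3.326) × 0.85 = 8823.6 / 239.47 × 0.85 ≈ 31.3 mL/min
Patient B: SCr = 193 / 88.4 = 2.183 mg/dL
Patient B: CrCl = (140 − 92) × 54.4 / (72 × 2.183) × 0.85 = 2611.2 / 157.18 × 0.85 ≈ 14.1 mL/min
31.3 vs 14.1 mL/min → Patient A is higher.

Patient A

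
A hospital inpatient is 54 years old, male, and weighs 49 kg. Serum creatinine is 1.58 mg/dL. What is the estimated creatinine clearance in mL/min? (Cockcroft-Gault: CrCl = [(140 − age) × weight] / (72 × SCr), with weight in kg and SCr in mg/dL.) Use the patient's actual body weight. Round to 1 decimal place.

CrCl = (140 − 54) × 49 / (72 × 1.58) = 4214.0 / 113.76 ≈ 37.0 mL/min

37.0 mL/min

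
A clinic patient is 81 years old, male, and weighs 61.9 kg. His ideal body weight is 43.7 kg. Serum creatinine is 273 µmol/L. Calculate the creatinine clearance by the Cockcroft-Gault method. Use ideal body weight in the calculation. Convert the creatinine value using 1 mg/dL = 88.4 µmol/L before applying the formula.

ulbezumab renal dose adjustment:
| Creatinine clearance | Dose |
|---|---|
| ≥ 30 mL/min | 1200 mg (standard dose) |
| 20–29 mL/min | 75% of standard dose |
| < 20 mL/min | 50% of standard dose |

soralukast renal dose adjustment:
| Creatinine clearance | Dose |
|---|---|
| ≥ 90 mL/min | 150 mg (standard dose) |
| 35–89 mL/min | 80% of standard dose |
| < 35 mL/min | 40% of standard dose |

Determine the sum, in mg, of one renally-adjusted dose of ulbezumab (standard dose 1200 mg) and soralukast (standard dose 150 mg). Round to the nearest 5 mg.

660 mg

SCr = 273 / 88.4 = 3.088 mg/dL
CrCl = (140 − 81) × 43.7 / (72 × 3.088) = 2578.3 / 222.34 ≈ 11.6 mL/min
CrCl ≈ 12 mL/min.
ulbezumab: < 20 mL/min → 50% of 1200 mg = 600 mg.
soralukast: < 35 mL/min → 40% of 150 mg = 60 mg.
Total = 600 + 60 = 660 mg.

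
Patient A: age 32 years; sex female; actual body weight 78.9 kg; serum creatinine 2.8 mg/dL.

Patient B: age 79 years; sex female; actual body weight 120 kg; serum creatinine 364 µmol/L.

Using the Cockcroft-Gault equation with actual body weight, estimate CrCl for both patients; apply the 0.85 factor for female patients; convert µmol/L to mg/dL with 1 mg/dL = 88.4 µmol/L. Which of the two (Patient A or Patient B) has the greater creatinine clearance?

Patient A: CrCl = (140 − 32) × 78.9 / (72 × 2.8) × 0.85 = 8521.2 / 201.60 × 0.85 ≈ 35.9 mL/min
Patient B: SCr = 364 / 88.4 = 4.118 mg/dL
Patient B: CrCl = (140 − 79) × 120 / (72 × 4.118) × 0.85 = 7320.0 / 296.50 × 0.85 ≈ 21.0 mL/min
35.9 vs 21.0 mL/min → Patient A is higher.

Patient A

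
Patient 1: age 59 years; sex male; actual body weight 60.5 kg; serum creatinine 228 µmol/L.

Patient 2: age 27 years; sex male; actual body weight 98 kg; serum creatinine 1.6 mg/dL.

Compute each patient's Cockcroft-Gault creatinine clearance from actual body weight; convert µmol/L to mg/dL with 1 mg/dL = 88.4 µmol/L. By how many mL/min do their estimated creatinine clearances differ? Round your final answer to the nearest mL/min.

70 mL/min

Patient 1: SCr = 228 / 88.4 = 2.579 mg/dL
Patient 1: CrCl = (140 − 59) × 60.5 / (72 × 2.579) = 4900.5 / 185.69 ≈ 26.4 mL/min
Patient 2: CrCl = (140 − 27) × 98 / (72 × 1.6) = 11074.0 / 115.20 ≈ 96.1 mL/min
|26.4 − 96.1| = 69.7 mL/min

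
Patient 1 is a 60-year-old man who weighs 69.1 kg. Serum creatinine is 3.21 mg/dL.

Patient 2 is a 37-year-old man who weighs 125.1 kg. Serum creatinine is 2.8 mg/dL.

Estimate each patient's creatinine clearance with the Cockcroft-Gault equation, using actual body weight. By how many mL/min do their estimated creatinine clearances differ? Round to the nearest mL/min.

Patient 1: CrCl = (140 − 60) × 69.1 / (72 × 3.21) = 5528.0 / 231.12 ≈ 23.9 mL/min
Patient 2: CrCl = (140 − 37) × 125.1 / (72 × 2.8) = 12885.3 / 201.60 ≈ 63.9 mL/min
|23.9 − 63.9| = 40.0 mL/min

40 mL/min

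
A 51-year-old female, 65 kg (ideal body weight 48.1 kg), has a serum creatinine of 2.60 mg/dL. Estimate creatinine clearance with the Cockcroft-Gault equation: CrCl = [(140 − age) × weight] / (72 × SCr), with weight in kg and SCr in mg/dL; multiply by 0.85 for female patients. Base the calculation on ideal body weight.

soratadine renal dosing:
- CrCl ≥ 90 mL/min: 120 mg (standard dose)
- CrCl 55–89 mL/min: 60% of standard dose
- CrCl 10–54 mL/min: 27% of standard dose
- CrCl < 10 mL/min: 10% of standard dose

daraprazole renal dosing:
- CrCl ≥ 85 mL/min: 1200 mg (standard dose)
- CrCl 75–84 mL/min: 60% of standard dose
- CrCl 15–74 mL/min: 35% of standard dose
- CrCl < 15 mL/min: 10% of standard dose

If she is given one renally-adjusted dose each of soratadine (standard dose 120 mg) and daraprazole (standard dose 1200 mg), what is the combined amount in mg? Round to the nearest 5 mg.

450 mg

CrCl = (140 − 51) × 48.1 / (72 × 2.6) × 0.85 = 4280.9 / 187.20 × 0.85 ≈ 19.4 mL/min
CrCl ≈ 19 mL/min.
soratadine: 10–54 mL/min → 27% of 120 mg = 32.4 mg.
daraprazole: 15–74 mL/min → 35% of 1200 mg = 420 mg.
Total = 32.4 + 420 = 452.4 mg.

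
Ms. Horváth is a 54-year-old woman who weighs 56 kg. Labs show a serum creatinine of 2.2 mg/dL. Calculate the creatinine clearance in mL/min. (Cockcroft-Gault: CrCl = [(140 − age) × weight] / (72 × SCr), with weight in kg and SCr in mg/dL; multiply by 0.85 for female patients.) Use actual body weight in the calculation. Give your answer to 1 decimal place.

25.8 mL/min

CrCl = (140 − 54) × 56 / (72 × 2.2) × 0.85 = 4816.0 / 158.40 × 0.85 ≈ 25.8 mL/min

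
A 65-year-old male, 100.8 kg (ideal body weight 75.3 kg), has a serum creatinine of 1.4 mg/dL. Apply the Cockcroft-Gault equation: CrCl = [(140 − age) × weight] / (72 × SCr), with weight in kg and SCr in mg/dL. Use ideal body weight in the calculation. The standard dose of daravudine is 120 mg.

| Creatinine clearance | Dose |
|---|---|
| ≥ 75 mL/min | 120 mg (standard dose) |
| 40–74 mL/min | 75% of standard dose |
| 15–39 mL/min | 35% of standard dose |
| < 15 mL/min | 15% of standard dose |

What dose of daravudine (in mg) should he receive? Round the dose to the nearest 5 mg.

90 mg

CrCl = (140 − 65) × 75.3 / (72 × 1.4) = 5647.5 / 100.80 ≈ 56.0 mL/min
CrCl ≈ 56 mL/min → bracket 40–74 mL/min.
75% of 120 mg = 90 mg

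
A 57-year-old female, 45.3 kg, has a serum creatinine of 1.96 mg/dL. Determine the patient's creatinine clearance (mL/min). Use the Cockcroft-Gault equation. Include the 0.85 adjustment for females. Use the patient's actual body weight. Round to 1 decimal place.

CrCl = (140 − 57) × 45.3 / (72 × 1.96) × 0.85 = 3759.9 / 141.12 × 0.85 ≈ 22.6 mL/min

22.6 mL/min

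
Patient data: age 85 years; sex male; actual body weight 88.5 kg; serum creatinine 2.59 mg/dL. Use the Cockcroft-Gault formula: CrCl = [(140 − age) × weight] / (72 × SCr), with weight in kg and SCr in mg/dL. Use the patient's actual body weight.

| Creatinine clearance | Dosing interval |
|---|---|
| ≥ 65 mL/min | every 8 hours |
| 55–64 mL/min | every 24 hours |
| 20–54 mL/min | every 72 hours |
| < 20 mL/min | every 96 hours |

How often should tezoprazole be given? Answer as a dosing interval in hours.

every 72 hours

CrCl = (140 − 85) × 88.5 / (72 × 2.59) = 4867.5 / 186.48 ≈ 26.1 mL/min
CrCl ≈ 26 mL/min → bracket 20–54 mL/min → every 72 hours.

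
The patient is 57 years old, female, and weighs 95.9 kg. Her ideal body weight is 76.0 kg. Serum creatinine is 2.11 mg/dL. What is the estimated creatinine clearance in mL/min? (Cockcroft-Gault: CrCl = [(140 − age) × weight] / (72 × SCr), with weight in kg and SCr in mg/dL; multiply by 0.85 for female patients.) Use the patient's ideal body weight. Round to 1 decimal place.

CrCl = (140 − 57) × 76 / (72 × 2.11) × 0.85 = 6308.0 / 151.92 × 0.85 ≈ 35.3 mL/min

35.3 mL/min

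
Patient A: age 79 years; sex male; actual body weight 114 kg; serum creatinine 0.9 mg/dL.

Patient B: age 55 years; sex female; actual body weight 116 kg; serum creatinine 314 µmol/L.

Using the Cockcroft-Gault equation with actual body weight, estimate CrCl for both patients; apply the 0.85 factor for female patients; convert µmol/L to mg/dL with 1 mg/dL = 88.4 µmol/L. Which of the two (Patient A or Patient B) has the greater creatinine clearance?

Patient A

Patient A: CrCl = (140 − 79) × 114 / (72 × 0.9) = 6954.0 / 64.80 ≈ 107.3 mL/min
Patient B: SCr = 314 / 88.4 = 3.552 mg/dL
Patient B: CrCl = (140 − 55) × 116 / (72 × 3.552) × 0.85 = 9860.0 / 255.74 × 0.85 ≈ 32.8 mL/min
107.3 vs 32.8 mL/min → Patient A is higher.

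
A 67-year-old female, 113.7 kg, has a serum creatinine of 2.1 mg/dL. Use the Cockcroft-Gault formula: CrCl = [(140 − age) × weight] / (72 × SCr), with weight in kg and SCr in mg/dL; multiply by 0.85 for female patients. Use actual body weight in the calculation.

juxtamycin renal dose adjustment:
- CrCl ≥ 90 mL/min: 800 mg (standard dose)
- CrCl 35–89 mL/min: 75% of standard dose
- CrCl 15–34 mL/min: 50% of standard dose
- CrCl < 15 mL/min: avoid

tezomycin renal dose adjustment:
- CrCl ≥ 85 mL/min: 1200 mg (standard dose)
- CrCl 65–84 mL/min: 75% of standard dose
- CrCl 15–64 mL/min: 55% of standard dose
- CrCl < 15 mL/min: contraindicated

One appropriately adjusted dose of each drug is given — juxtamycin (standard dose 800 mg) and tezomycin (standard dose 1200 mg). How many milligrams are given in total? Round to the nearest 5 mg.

1260 mg

CrCl = (140 − 67) × 113.7 / (72 × 2.1) × 0.85 = 8300.1 / 151.20 × 0.85 ≈ 46.7 mL/min
CrCl ≈ 47 mL/min.
juxtamycin: 35–89 mL/min → 75% of 800 mg = 600 mg.
tezomycin: 15–64 mL/min → 55% of 1200 mg = 660 mg.
Total = 600 + 660 = 1260 mg.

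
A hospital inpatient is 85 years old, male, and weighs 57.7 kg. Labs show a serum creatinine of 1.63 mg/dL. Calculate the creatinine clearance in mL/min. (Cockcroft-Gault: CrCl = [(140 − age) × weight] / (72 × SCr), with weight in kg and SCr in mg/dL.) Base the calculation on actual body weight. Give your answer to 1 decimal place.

27.0 mL/min

CrCl = (140 − 85) × 57.7 / (72 × 1.63) = 3173.5 / 117.36 ≈ 27.0 mL/min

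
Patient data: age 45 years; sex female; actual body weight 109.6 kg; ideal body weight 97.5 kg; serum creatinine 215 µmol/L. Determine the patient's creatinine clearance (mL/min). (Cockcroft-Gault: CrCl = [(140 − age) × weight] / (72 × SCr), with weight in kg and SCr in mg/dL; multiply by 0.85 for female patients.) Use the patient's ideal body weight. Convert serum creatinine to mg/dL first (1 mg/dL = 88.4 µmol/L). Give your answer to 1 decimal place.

SCr = 215 / 88.4 = 2.432 mg/dL
CrCl = (140 − 45) × 97.5 / (72 × 2.432) × 0.85 = 9262.5 / 175.10 × 0.85 ≈ 45.0 mL/min

45.0 mL/min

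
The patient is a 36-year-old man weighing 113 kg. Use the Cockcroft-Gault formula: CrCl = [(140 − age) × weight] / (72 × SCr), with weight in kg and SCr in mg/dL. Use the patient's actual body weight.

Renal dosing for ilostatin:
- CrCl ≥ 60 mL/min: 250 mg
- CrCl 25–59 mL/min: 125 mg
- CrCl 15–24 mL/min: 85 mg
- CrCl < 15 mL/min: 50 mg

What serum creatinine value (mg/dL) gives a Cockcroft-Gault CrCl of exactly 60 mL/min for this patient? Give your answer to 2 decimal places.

Standard dose requires CrCl ≥ 60 mL/min.
Set (140 − 36) × 113 / (72 × SCr) = 60
SCr = (140 − 36) × 113 / (72 × 60) = 2.720 mg/dL

2.72 mg/dL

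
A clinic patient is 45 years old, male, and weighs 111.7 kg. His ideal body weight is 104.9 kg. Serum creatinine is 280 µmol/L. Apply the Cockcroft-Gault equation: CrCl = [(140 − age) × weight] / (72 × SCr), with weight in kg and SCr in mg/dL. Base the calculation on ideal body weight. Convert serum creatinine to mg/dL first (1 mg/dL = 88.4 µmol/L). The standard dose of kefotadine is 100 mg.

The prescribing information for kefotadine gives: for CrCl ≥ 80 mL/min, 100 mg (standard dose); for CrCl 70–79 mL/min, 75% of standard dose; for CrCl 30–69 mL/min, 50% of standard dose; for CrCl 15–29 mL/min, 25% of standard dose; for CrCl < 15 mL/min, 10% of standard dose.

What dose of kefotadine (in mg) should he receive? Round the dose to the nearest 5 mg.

50 mg

SCr = 280 / 88.4 = 3.167 mg/dL
CrCl = (140 − 45) × 104.9 / (72 × 3.167) = 9965.5 / 228.02 ≈ 43.7 mL/min
CrCl ≈ 44 mL/min → bracket 30–69 mL/min.
50% of 100 mg = 50 mg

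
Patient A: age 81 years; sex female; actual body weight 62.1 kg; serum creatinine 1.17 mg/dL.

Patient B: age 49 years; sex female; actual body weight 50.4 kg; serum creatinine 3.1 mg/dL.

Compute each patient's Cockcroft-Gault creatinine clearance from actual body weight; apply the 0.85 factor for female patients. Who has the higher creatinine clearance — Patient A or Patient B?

Patient A

Patient A: CrCl = (140 − 81) × 62.1 / (72 × 1.17) × 0.85 = 3663.9 / 84.24 × 0.85 ≈ 37.0 mL/min
Patient B: CrCl = (140 − 49) × 50.4 / (72 × 3.1) × 0.85 = 4586.4 / 223.20 × 0.85 ≈ 17.5 mL/min
37.0 vs 17.5 mL/min → Patient A is higher.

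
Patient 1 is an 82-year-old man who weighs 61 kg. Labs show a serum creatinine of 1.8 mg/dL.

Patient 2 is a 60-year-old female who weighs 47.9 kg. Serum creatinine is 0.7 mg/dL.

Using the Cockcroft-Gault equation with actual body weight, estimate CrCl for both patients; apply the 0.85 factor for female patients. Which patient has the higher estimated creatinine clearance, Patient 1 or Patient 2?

Patient 1: CrCl = (140 − 82) × 61 / (72 × 1.8) = 3538.0 / 129.60 ≈ 27.3 mL/min
Patient 2: CrCl = (140 − 60) × 47.9 / (72 × 0.7) × 0.85 = 3832.0 / 50.40 × 0.85 ≈ 64.6 mL/min
27.3 vs 64.6 mL/min → Patient 2 is higher.

Patient 2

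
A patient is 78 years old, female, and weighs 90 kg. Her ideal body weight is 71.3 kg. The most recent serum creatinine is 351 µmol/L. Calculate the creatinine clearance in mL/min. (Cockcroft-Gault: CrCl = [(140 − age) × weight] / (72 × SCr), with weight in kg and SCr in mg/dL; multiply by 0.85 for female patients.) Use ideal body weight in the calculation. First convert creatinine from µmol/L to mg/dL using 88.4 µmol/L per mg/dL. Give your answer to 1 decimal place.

SCr = 351 / 88.4 = 3.971 mg/dL
CrCl = (140 − 78) × 71.3 / (72 × 3.971) × 0.85 = 4420.6 / 285.91 × 0.85 ≈ 13.1 mL/min

13.1 mL/min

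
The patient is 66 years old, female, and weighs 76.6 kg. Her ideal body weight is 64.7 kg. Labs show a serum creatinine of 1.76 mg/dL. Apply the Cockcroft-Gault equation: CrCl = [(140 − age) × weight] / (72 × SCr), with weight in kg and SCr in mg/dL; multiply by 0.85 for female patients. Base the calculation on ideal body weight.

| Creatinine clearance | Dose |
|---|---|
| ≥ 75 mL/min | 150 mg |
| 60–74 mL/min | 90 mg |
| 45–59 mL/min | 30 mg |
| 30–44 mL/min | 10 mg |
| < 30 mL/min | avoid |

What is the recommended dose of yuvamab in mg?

CrCl = (140 − 66) × 64.7 / (72 × 1.76) × 0.85 = 4787.8 / 126.72 × 0.85 ≈ 32.1 mL/min
CrCl ≈ 32 mL/min → bracket 30–44 mL/min.
Dose for this bracket: 10 mg.

10 mg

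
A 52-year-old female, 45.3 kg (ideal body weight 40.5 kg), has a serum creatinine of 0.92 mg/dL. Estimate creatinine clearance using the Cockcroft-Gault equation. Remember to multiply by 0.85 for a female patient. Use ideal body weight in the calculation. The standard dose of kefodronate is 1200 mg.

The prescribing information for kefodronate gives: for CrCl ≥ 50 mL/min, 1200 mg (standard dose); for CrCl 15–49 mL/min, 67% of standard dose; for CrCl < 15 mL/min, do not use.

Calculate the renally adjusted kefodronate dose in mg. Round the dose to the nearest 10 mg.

CrCl = (140 − 52) × 40.5 / (72 × 0.92) × 0.85 = 3564.0 / 66.24 × 0.85 ≈ 45.7 mL/min
CrCl ≈ 46 mL/min → bracket 15–49 mL/min.
67% of 1200 mg = 804 mg → 800 mg

800 mg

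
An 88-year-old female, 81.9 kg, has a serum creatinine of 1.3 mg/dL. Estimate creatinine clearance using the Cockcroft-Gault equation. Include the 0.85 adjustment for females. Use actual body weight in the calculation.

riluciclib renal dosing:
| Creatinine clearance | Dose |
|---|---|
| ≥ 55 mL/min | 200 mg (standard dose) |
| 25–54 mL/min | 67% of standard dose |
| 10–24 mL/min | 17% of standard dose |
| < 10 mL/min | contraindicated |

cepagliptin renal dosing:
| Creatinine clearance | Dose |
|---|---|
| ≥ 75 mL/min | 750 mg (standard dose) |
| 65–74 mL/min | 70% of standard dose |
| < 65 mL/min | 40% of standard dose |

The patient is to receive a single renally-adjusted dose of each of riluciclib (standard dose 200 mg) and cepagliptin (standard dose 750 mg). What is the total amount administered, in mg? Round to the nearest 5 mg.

CrCl = (140 − 88) × 81.9 / (72 × 1.3) × 0.85 = 4258.8 / 93.60 × 0.85 ≈ 38.7 mL/min
CrCl ≈ 39 mL/min.
riluciclib: 25–54 mL/min → 67% of 200 mg = 134 mg.
cepagliptin: < 65 mL/min → 40% of 750 mg = 300 mg.
Total = 134 + 300 = 434 mg.

435 mg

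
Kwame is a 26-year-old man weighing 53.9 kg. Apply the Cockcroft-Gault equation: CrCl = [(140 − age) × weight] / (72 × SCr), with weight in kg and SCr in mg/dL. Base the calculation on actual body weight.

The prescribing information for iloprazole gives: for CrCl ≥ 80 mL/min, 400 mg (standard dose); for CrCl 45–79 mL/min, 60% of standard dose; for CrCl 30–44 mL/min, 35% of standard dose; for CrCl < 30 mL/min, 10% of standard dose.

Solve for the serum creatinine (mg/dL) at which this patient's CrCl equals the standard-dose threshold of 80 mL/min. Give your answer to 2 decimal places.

1.07 mg/dL

Standard dose requires CrCl ≥ 80 mL/min.
Set (140 − 26) × 53.9 / (72 × SCr) = 80
SCr = (140 − 26) × 53.9 / (72 × 80) = 1.067 mg/dL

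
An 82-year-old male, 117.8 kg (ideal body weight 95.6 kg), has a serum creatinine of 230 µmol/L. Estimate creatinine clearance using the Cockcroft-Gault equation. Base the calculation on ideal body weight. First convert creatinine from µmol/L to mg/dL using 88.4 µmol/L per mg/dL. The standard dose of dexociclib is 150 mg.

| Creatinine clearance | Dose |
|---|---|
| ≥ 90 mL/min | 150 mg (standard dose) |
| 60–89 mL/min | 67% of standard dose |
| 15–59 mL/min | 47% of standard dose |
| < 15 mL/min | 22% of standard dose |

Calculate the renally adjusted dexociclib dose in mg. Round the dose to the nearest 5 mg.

SCr = 230 / 88.4 = 2.602 mg/dL
CrCl = (140 − 82) × 95.6 / (72 × 2.602) = 5544.8 / 187.34 ≈ 29.6 mL/min
CrCl ≈ 30 mL/min → bracket 15–59 mL/min.
47% of 150 mg = 70.5 mg → 70 mg

70 mg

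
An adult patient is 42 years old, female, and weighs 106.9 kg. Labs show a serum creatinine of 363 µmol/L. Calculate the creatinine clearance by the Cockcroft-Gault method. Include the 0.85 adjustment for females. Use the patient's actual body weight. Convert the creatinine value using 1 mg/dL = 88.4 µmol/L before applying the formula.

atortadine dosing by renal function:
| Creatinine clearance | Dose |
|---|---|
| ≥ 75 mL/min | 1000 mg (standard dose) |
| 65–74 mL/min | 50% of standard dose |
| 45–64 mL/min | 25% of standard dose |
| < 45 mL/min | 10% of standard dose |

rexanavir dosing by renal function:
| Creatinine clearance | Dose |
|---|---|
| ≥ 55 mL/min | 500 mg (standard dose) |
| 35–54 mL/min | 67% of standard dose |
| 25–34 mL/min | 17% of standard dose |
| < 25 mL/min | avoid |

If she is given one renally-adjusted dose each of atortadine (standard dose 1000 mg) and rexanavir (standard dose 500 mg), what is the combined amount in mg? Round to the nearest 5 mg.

SCr = 363 / 88.4 = 4.106 mg/dL
CrCl = (140 − 42) × 106.9 / (72 × 4.106) × 0.85 = 10476.2 / 295.63 × 0.85 ≈ 30.1 mL/min
CrCl ≈ 30 mL/min.
atortadine: < 45 mL/min → 10% of 1000 mg = 100 mg.
rexanavir: 25–34 mL/min → 17% of 500 mg = 85 mg.
Total = 100 + 85 = 185 mg.

185 mg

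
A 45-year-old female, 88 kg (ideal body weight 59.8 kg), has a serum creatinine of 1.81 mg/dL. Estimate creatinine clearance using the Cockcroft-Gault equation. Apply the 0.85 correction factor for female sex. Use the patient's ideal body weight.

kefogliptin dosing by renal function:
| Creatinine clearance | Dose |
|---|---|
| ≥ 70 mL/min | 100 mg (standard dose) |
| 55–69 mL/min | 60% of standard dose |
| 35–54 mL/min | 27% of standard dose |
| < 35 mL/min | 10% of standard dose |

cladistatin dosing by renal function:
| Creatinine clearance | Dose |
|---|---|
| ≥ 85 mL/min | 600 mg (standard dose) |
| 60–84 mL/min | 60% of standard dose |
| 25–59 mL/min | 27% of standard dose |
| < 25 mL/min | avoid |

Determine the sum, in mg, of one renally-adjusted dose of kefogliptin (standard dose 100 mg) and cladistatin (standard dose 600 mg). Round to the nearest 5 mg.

190 mg

CrCl = (140 − 45) × 59.8 / (72 × 1.81) × 0.85 = 5681.0 / 130.32 × 0.85 ≈ 37.1 mL/min
CrCl ≈ 37 mL/min.
kefogliptin: 35–54 mL/min → 27% of 100 mg = 27 mg.
cladistatin: 25–59 mL/min → 27% of 600 mg = 162 mg.
Total = 27 + 162 = 189 mg.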